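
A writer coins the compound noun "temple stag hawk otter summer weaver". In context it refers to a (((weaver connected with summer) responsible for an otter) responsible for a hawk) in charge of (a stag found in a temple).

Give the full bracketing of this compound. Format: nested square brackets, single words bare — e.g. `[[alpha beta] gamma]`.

[[temple stag] [hawk [otter [summer weaver]]]]

At the top level: head "weaver" (specifically "hawk otter summer weaver"); modifier "temple stag".
Within "temple stag", the head is "stag" and the modifier is "temple".
Within "hawk otter summer weaver", the head is "weaver" (specifically "otter summer weaver") and the modifier is "hawk".
Within "otter summer weaver", the head is "weaver" (specifically "summer weaver") and the modifier is "otter".
Within "summer weaver", the head is "weaver" and the modifier is "summer".
So the structure is [[temple stag] [hawk [otter [summer weaver]]]].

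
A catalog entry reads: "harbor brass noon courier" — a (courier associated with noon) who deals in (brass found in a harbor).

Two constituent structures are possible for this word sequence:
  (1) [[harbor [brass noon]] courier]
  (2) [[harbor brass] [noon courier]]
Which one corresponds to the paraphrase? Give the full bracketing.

The paraphrase's head is the "courier" part ("noon courier"); its modifier is "harbor brass".
That top-level split, carried through the inner groups, gives [[harbor brass] [noon courier]].

[[harbor brass] [noon courier]]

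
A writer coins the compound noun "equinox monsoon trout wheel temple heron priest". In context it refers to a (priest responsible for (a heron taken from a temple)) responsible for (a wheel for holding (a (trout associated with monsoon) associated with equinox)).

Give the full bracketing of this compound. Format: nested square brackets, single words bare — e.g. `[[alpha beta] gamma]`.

Whole compound: head "priest" (specifically "temple heron priest"), modifier "equinox monsoon trout wheel".
Inside "equinox monsoon trout wheel": head "wheel", modifier "equinox monsoon trout".
Inside "equinox monsoon trout": head "trout" (specifically "monsoon trout"), modifier "equinox".
Inside "monsoon trout": head "trout", modifier "monsoon".
Inside "temple heron priest": head "priest", modifier "temple heron".
Inside "temple heron": head "heron", modifier "temple".
Assembled: [[[equinox [monsoon trout]] wheel] [[temple heron] priest]].

[[[equinox [monsoon trout]] wheel] [[temple heron] priest]]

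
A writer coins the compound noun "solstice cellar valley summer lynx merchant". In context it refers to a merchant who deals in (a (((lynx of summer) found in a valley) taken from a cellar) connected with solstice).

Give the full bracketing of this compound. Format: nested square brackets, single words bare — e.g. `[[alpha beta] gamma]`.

[[solstice [cellar [valley [summer lynx]]]] merchant]

The outermost head in the paraphrase is "merchant", modified by "solstice cellar valley summer lynx".
"solstice cellar valley summer lynx" → head "lynx" (specifically "cellar valley summer lynx"), modifier "solstice".
"cellar valley summer lynx" → head "lynx" (specifically "valley summer lynx"), modifier "cellar".
"valley summer lynx" → head "lynx" (specifically "summer lynx"), modifier "valley".
"summer lynx" → head "lynx", modifier "summer".
Assembled: [[solstice [cellar [valley [summer lynx]]]] merchant].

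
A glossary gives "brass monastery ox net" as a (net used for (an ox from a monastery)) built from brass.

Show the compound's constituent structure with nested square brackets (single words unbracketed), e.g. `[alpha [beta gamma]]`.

Whole compound: head "net" (specifically "monastery ox net"), modifier "brass".
Within "monastery ox net", the head is "net" and the modifier is "monastery ox".
Within "monastery ox", the head is "ox" and the modifier is "monastery".
So the structure is [brass [[monastery ox] net]].

[brass [[monastery ox] net]]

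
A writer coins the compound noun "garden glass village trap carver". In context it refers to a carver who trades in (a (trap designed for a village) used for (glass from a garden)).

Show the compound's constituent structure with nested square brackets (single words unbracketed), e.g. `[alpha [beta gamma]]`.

Overall it is a kind of carver; the modifier is "garden glass village trap".
Inside "garden glass village trap": head "trap" (specifically "village trap"), modifier "garden glass".
Inside "garden glass": head "glass", modifier "garden".
Inside "village trap": head "trap", modifier "village".
Putting it together: [[[garden glass] [village trap]] carver].

[[[garden glass] [village trap]] carver]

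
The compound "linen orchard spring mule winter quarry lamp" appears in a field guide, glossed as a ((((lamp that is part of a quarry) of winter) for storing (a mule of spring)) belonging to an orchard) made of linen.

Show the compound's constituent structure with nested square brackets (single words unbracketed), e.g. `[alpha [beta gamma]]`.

[linen [orchard [[spring mule] [winter [quarry lamp]]]]]

Whole compound: head "lamp" (specifically "orchard spring mule winter quarry lamp"), modifier "linen".
Within "orchard spring mule winter quarry lamp", the head is "lamp" (specifically "spring mule winter quarry lamp") and the modifier is "orchard".
Within "spring mule winter quarry lamp", the head is "lamp" (specifically "winter quarry lamp") and the modifier is "spring mule".
Within "spring mule", the head is "mule" and the modifier is "spring".
Within "winter quarry lamp", the head is "lamp" (specifically "quarry lamp") and the modifier is "winter".
Within "quarry lamp", the head is "lamp" and the modifier is "quarry".
Putting it together: [linen [orchard [[spring mule] [winter [quarry lamp]]]]].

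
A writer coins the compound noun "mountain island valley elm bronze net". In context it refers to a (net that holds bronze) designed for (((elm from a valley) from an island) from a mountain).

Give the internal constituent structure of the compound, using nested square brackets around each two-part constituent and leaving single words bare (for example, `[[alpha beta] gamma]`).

[[mountain [island [valley elm]]] [bronze net]]

Overall it is a kind of net (specifically "bronze net"); the modifier is "mountain island valley elm".
"mountain island valley elm" → head "elm" (specifically "island valley elm"), modifier "mountain".
"island valley elm" → head "elm" (specifically "valley elm"), modifier "island".
"valley elm" → head "elm", modifier "valley".
"bronze net" → head "net", modifier "bronze".
So the structure is [[mountain [island [valley elm]]] [bronze net]].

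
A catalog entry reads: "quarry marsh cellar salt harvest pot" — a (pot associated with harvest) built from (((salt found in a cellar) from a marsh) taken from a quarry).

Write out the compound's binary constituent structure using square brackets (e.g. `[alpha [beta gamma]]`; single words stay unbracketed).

Overall it is a kind of pot (specifically "harvest pot"); the modifier is "quarry marsh cellar salt".
Within "quarry marsh cellar salt", the head is "salt" (specifically "marsh cellar salt") and the modifier is "quarry".
Within "marsh cellar salt", the head is "salt" (specifically "cellar salt") and the modifier is "marsh".
Within "cellar salt", the head is "salt" and the modifier is "cellar".
Within "harvest pot", the head is "pot" and the modifier is "harvest".
Assembled: [[quarry [marsh [cellar salt]]] [harvest pot]].

[[quarry [marsh [cellar salt]]] [harvest pot]]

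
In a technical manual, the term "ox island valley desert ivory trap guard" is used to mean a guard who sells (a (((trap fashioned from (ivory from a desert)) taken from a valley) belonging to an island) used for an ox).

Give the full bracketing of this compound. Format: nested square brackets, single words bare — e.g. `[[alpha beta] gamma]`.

The outermost head in the paraphrase is "guard", modified by "ox island valley desert ivory trap".
"ox island valley desert ivory trap" → head "trap" (specifically "island valley desert ivory trap"), modifier "ox".
"island valley desert ivory trap" → head "trap" (specifically "valley desert ivory trap"), modifier "island".
"valley desert ivory trap" → head "trap" (specifically "desert ivory trap"), modifier "valley".
"desert ivory trap" → head "trap", modifier "desert ivory".
"desert ivory" → head "ivory", modifier "desert".
So the structure is [[ox [island [valley [[desert ivory] trap]]]] guard].

[[ox [island [valley [[desert ivory] trap]]]] guard]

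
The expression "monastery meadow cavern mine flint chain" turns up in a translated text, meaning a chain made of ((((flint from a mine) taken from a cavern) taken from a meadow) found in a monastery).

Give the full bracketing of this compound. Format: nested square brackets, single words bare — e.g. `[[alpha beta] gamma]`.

[[monastery [meadow [cavern [mine flint]]]] chain]

Overall it is a kind of chain; the modifier is "monastery meadow cavern mine flint".
Inside "monastery meadow cavern mine flint": head "flint" (specifically "meadow cavern mine flint"), modifier "monastery".
Inside "meadow cavern mine flint": head "flint" (specifically "cavern mine flint"), modifier "meadow".
Inside "cavern mine flint": head "flint" (specifically "mine flint"), modifier "cavern".
Inside "mine flint": head "flint", modifier "mine".
So the structure is [[monastery [meadow [cavern [mine flint]]]] chain].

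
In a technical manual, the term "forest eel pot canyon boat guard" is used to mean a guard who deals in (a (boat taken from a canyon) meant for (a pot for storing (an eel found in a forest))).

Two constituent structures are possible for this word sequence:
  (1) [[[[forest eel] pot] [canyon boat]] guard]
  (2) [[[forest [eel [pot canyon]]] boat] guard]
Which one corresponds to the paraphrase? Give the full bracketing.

The paraphrase's head is the "guard" part ("guard"); its modifier is "forest eel pot canyon boat".
That top-level split, carried through the inner groups, gives [[[[forest eel] pot] [canyon boat]] guard].

[[[[forest eel] pot] [canyon boat]] guard]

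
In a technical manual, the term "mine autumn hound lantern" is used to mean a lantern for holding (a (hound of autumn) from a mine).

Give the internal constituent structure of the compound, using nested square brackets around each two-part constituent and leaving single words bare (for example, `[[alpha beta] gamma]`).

[[mine [autumn hound]] lantern]

At the top level: head "lantern"; modifier "mine autumn hound".
Inside "mine autumn hound": head "hound" (specifically "autumn hound"), modifier "mine".
Inside "autumn hound": head "hound", modifier "autumn".
So the structure is [[mine [autumn hound]] lantern].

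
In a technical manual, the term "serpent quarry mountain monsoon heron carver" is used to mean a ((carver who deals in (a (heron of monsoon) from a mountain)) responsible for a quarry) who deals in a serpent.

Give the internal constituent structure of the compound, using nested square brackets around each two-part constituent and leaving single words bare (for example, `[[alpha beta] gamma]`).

[serpent [quarry [[mountain [monsoon heron]] carver]]]

The outermost head in the paraphrase is "carver" (specifically "quarry mountain monsoon heron carver"), modified by "serpent".
Inside "quarry mountain monsoon heron carver": head "carver" (specifically "mountain monsoon heron carver"), modifier "quarry".
Inside "mountain monsoon heron carver": head "carver", modifier "mountain monsoon heron".
Inside "mountain monsoon heron": head "heron" (specifically "monsoon heron"), modifier "mountain".
Inside "monsoon heron": head "heron", modifier "monsoon".
So the structure is [serpent [quarry [[mountain [monsoon heron]] carver]]].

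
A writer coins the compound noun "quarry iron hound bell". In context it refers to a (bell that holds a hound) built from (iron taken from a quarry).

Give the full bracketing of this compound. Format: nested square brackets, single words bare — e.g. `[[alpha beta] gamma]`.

At the top level: head "bell" (specifically "hound bell"); modifier "quarry iron".
Inside "quarry iron": head "iron", modifier "quarry".
Inside "hound bell": head "bell", modifier "hound".
Putting it together: [[quarry iron] [hound bell]].

[[quarry iron] [hound bell]]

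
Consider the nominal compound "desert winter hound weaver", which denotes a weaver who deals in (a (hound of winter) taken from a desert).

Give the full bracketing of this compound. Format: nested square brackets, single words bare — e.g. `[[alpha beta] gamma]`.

At the top level: head "weaver"; modifier "desert winter hound".
Within "desert winter hound", the head is "hound" (specifically "winter hound") and the modifier is "desert".
Within "winter hound", the head is "hound" and the modifier is "winter".
Assembled: [[desert [winter hound]] weaver].

[[desert [winter hound]] weaver]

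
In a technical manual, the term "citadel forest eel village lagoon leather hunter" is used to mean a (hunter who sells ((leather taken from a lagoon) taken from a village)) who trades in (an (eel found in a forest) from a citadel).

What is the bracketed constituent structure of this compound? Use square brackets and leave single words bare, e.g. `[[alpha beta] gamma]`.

[[citadel [forest eel]] [[village [lagoon leather]] hunter]]

Overall it is a kind of hunter (specifically "village lagoon leather hunter"); the modifier is "citadel forest eel".
"citadel forest eel" → head "eel" (specifically "forest eel"), modifier "citadel".
"forest eel" → head "eel", modifier "forest".
"village lagoon leather hunter" → head "hunter", modifier "village lagoon leather".
"village lagoon leather" → head "leather" (specifically "lagoon leather"), modifier "village".
"lagoon leather" → head "leather", modifier "lagoon".
Putting it together: [[citadel [forest eel]] [[village [lagoon leather]] hunter]].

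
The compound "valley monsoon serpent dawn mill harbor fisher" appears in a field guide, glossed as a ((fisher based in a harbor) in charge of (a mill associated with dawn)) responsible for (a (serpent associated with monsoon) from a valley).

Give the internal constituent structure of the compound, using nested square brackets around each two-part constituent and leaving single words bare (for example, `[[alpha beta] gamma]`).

[[valley [monsoon serpent]] [[dawn mill] [harbor fisher]]]

At the top level: head "fisher" (specifically "dawn mill harbor fisher"); modifier "valley monsoon serpent".
"valley monsoon serpent" → head "serpent" (specifically "monsoon serpent"), modifier "valley".
"monsoon serpent" → head "serpent", modifier "monsoon".
"dawn mill harbor fisher" → head "fisher" (specifically "harbor fisher"), modifier "dawn mill".
"dawn mill" → head "mill", modifier "dawn".
"harbor fisher" → head "fisher", modifier "harbor".
Putting it together: [[valley [monsoon serpent]] [[dawn mill] [harbor fisher]]].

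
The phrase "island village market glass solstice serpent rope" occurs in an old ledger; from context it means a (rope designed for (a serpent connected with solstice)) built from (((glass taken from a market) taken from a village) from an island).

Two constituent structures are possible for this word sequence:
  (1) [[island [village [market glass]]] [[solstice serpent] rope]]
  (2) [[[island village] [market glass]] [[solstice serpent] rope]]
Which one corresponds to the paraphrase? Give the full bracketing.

[[island [village [market glass]]] [[solstice serpent] rope]]

The paraphrase's head is the "rope" part ("solstice serpent rope"); its modifier is "island village market glass".
That top-level split, carried through the inner groups, gives [[island [village [market glass]]] [[solstice serpent] rope]].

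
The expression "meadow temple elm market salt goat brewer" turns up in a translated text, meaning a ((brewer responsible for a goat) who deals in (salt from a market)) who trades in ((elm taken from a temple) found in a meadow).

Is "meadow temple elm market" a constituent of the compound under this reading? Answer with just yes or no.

The top-level split is [meadow temple elm] [market salt goat brewer]; the full structure is [[meadow [temple elm]] [[market salt] [goat brewer]]].
"meadow temple elm market" straddles a constituent boundary, so it is not a single unit.

no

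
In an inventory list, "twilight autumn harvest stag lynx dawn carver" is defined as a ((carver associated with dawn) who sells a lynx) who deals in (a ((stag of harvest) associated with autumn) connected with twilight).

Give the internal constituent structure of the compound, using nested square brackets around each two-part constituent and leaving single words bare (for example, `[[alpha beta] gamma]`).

The outermost head in the paraphrase is "carver" (specifically "lynx dawn carver"), modified by "twilight autumn harvest stag".
Inside "twilight autumn harvest stag": head "stag" (specifically "autumn harvest stag"), modifier "twilight".
Inside "autumn harvest stag": head "stag" (specifically "harvest stag"), modifier "autumn".
Inside "harvest stag": head "stag", modifier "harvest".
Inside "lynx dawn carver": head "carver" (specifically "dawn carver"), modifier "lynx".
Inside "dawn carver": head "carver", modifier "dawn".
Putting it together: [[twilight [autumn [harvest stag]]] [lynx [dawn carver]]].

[[twilight [autumn [harvest stag]]] [lynx [dawn carver]]]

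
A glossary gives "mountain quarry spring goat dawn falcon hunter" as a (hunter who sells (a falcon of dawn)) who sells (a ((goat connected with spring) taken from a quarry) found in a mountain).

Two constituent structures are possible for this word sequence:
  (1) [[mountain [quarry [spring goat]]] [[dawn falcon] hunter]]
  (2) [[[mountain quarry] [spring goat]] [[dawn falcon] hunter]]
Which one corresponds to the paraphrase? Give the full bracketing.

[[mountain [quarry [spring goat]]] [[dawn falcon] hunter]]

The paraphrase's head is the "hunter" part ("dawn falcon hunter"); its modifier is "mountain quarry spring goat".
That top-level split, carried through the inner groups, gives [[mountain [quarry [spring goat]]] [[dawn falcon] hunter]].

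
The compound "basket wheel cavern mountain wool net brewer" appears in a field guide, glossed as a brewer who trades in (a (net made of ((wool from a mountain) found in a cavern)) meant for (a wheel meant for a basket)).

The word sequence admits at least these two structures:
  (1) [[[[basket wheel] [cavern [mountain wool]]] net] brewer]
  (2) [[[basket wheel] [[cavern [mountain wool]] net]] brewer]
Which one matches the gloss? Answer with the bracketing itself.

[[[basket wheel] [[cavern [mountain wool]] net]] brewer]

The paraphrase's head is the "brewer" part ("brewer"); its modifier is "basket wheel cavern mountain wool net".
That top-level split, carried through the inner groups, gives [[[basket wheel] [[cavern [mountain wool]] net]] brewer].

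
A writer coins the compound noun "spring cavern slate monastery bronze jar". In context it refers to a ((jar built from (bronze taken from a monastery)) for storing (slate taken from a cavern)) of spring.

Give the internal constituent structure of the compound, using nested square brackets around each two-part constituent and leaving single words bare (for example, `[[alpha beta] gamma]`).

[spring [[cavern slate] [[monastery bronze] jar]]]

Overall it is a kind of jar (specifically "cavern slate monastery bronze jar"); the modifier is "spring".
Inside "cavern slate monastery bronze jar": head "jar" (specifically "monastery bronze jar"), modifier "cavern slate".
Inside "cavern slate": head "slate", modifier "cavern".
Inside "monastery bronze jar": head "jar", modifier "monastery bronze".
Inside "monastery bronze": head "bronze", modifier "monastery".
So the structure is [spring [[cavern slate] [[monastery bronze] jar]]].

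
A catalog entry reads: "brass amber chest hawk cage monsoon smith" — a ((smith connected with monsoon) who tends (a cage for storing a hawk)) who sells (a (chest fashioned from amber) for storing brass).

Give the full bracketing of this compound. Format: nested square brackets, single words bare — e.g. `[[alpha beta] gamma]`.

[[brass [amber chest]] [[hawk cage] [monsoon smith]]]

Whole compound: head "smith" (specifically "hawk cage monsoon smith"), modifier "brass amber chest".
"brass amber chest" → head "chest" (specifically "amber chest"), modifier "brass".
"amber chest" → head "chest", modifier "amber".
"hawk cage monsoon smith" → head "smith" (specifically "monsoon smith"), modifier "hawk cage".
"hawk cage" → head "cage", modifier "hawk".
"monsoon smith" → head "smith", modifier "monsoon".
Putting it together: [[brass [amber chest]] [[hawk cage] [monsoon smith]]].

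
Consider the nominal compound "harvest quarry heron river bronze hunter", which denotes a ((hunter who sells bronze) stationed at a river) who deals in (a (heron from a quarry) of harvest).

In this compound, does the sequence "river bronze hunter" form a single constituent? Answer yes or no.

The paraphrase groups the words so that "river bronze hunter" is one unit: it corresponds to a single parenthesized sub-phrase.
The full structure is [[harvest [quarry heron]] [river [bronze hunter]]], in which [river bronze hunter] is a constituent.

yes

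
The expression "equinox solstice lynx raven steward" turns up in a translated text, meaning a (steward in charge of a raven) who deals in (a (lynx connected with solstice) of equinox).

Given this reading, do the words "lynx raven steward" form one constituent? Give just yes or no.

The top-level split is [equinox solstice lynx] [raven steward]; the full structure is [[equinox [solstice lynx]] [raven steward]].
"lynx raven steward" straddles a constituent boundary, so it is not a single unit.

no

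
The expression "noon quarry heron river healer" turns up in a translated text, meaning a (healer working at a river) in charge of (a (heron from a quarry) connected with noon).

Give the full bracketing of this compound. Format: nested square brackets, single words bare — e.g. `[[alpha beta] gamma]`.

[[noon [quarry heron]] [river healer]]

At the top level: head "healer" (specifically "river healer"); modifier "noon quarry heron".
Inside "noon quarry heron": head "heron" (specifically "quarry heron"), modifier "noon".
Inside "quarry heron": head "heron", modifier "quarry".
Inside "river healer": head "healer", modifier "river".
Putting it together: [[noon [quarry heron]] [river healer]].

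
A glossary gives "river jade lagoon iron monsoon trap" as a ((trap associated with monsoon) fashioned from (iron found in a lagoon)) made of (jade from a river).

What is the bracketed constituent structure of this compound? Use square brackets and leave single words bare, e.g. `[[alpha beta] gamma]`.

[[river jade] [[lagoon iron] [monsoon trap]]]

The outermost head in the paraphrase is "trap" (specifically "lagoon iron monsoon trap"), modified by "river jade".
"river jade" → head "jade", modifier "river".
"lagoon iron monsoon trap" → head "trap" (specifically "monsoon trap"), modifier "lagoon iron".
"lagoon iron" → head "iron", modifier "lagoon".
"monsoon trap" → head "trap", modifier "monsoon".
Assembled: [[river jade] [[lagoon iron] [monsoon trap]]].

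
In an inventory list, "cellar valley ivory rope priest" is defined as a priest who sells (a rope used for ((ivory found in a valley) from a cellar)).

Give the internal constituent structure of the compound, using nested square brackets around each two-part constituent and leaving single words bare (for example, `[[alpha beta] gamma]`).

Overall it is a kind of priest; the modifier is "cellar valley ivory rope".
"cellar valley ivory rope" → head "rope", modifier "cellar valley ivory".
"cellar valley ivory" → head "ivory" (specifically "valley ivory"), modifier "cellar".
"valley ivory" → head "ivory", modifier "valley".
Putting it together: [[[cellar [valley ivory]] rope] priest].

[[[cellar [valley ivory]] rope] priest]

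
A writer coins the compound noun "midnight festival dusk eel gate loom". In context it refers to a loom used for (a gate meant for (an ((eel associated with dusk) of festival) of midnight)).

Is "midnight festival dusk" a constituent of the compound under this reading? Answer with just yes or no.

The top-level split is [midnight festival dusk eel gate] [loom]; the full structure is [[[midnight [festival [dusk eel]]] gate] loom].
"midnight festival dusk" straddles a constituent boundary, so it is not a single unit.

no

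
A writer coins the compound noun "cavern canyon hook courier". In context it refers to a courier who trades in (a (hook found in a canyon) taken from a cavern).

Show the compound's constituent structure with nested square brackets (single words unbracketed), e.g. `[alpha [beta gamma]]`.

[[cavern [canyon hook]] courier]

Whole compound: head "courier", modifier "cavern canyon hook".
Within "cavern canyon hook", the head is "hook" (specifically "canyon hook") and the modifier is "cavern".
Within "canyon hook", the head is "hook" and the modifier is "canyon".
Putting it together: [[cavern [canyon hook]] courier].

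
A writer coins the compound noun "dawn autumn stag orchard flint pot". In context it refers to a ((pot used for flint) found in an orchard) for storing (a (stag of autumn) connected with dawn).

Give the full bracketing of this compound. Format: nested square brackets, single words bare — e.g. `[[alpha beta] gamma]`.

[[dawn [autumn stag]] [orchard [flint pot]]]

Overall it is a kind of pot (specifically "orchard flint pot"); the modifier is "dawn autumn stag".
Inside "dawn autumn stag": head "stag" (specifically "autumn stag"), modifier "dawn".
Inside "autumn stag": head "stag", modifier "autumn".
Inside "orchard flint pot": head "pot" (specifically "flint pot"), modifier "orchard".
Inside "flint pot": head "pot", modifier "flint".
Assembled: [[dawn [autumn stag]] [orchard [flint pot]]].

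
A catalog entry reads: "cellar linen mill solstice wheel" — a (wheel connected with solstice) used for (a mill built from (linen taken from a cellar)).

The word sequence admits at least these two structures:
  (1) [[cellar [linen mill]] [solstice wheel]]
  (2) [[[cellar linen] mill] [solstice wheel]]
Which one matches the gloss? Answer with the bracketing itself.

The paraphrase's head is the "wheel" part ("solstice wheel"); its modifier is "cellar linen mill".
That top-level split, carried through the inner groups, gives [[[cellar linen] mill] [solstice wheel]].

[[[cellar linen] mill] [solstice wheel]]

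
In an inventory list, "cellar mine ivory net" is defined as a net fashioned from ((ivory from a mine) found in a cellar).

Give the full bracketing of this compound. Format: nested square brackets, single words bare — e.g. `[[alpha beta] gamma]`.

The outermost head in the paraphrase is "net", modified by "cellar mine ivory".
Within "cellar mine ivory", the head is "ivory" (specifically "mine ivory") and the modifier is "cellar".
Within "mine ivory", the head is "ivory" and the modifier is "mine".
So the structure is [[cellar [mine ivory]] net].

[[cellar [mine ivory]] net]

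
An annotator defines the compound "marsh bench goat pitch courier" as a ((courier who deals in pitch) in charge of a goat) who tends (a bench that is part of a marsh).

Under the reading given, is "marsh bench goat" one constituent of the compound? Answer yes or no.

no

The top-level split is [marsh bench] [goat pitch courier]; the full structure is [[marsh bench] [goat [pitch courier]]].
"marsh bench goat" straddles a constituent boundary, so it is not a single unit.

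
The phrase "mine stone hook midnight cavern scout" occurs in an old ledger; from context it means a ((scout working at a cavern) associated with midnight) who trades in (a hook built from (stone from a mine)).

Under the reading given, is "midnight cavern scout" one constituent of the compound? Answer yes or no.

The paraphrase groups the words so that "midnight cavern scout" is one unit: it corresponds to a single parenthesized sub-phrase.
The full structure is [[[mine stone] hook] [midnight [cavern scout]]], in which [midnight cavern scout] is a constituent.

yes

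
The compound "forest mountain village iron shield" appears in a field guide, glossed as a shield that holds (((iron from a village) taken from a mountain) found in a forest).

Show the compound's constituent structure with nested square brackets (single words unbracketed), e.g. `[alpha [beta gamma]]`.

[[forest [mountain [village iron]]] shield]

Whole compound: head "shield", modifier "forest mountain village iron".
Within "forest mountain village iron", the head is "iron" (specifically "mountain village iron") and the modifier is "forest".
Within "mountain village iron", the head is "iron" (specifically "village iron") and the modifier is "mountain".
Within "village iron", the head is "iron" and the modifier is "village".
Putting it together: [[forest [mountain [village iron]]] shield].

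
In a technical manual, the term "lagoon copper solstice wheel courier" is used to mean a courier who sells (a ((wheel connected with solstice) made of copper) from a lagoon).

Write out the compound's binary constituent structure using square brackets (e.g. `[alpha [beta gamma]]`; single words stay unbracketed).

Whole compound: head "courier", modifier "lagoon copper solstice wheel".
Within "lagoon copper solstice wheel", the head is "wheel" (specifically "copper solstice wheel") and the modifier is "lagoon".
Within "copper solstice wheel", the head is "wheel" (specifically "solstice wheel") and the modifier is "copper".
Within "solstice wheel", the head is "wheel" and the modifier is "solstice".
Assembled: [[lagoon [copper [solstice wheel]]] courier].

[[lagoon [copper [solstice wheel]]] courier]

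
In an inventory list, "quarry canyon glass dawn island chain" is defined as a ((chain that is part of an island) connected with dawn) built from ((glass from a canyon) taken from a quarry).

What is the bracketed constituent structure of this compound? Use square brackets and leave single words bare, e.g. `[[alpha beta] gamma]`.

[[quarry [canyon glass]] [dawn [island chain]]]

At the top level: head "chain" (specifically "dawn island chain"); modifier "quarry canyon glass".
Within "quarry canyon glass", the head is "glass" (specifically "canyon glass") and the modifier is "quarry".
Within "canyon glass", the head is "glass" and the modifier is "canyon".
Within "dawn island chain", the head is "chain" (specifically "island chain") and the modifier is "dawn".
Within "island chain", the head is "chain" and the modifier is "island".
So the structure is [[quarry [canyon glass]] [dawn [island chain]]].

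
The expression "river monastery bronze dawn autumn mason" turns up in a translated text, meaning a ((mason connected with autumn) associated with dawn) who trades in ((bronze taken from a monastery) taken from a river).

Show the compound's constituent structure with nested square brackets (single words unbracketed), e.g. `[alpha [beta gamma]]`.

[[river [monastery bronze]] [dawn [autumn mason]]]

Whole compound: head "mason" (specifically "dawn autumn mason"), modifier "river monastery bronze".
"river monastery bronze" → head "bronze" (specifically "monastery bronze"), modifier "river".
"monastery bronze" → head "bronze", modifier "monastery".
"dawn autumn mason" → head "mason" (specifically "autumn mason"), modifier "dawn".
"autumn mason" → head "mason", modifier "autumn".
So the structure is [[river [monastery bronze]] [dawn [autumn mason]]].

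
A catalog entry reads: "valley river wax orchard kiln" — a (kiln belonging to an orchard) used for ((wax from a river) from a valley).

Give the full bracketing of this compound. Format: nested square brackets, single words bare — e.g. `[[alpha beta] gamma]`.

[[valley [river wax]] [orchard kiln]]

Overall it is a kind of kiln (specifically "orchard kiln"); the modifier is "valley river wax".
"valley river wax" → head "wax" (specifically "river wax"), modifier "valley".
"river wax" → head "wax", modifier "river".
"orchard kiln" → head "kiln", modifier "orchard".
Assembled: [[valley [river wax]] [orchard kiln]].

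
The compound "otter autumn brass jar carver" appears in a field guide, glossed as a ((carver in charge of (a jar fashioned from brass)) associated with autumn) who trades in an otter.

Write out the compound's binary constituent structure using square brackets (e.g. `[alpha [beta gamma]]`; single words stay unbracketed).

The outermost head in the paraphrase is "carver" (specifically "autumn brass jar carver"), modified by "otter".
Inside "autumn brass jar carver": head "carver" (specifically "brass jar carver"), modifier "autumn".
Inside "brass jar carver": head "carver", modifier "brass jar".
Inside "brass jar": head "jar", modifier "brass".
Putting it together: [otter [autumn [[brass jar] carver]]].

[otter [autumn [[brass jar] carver]]]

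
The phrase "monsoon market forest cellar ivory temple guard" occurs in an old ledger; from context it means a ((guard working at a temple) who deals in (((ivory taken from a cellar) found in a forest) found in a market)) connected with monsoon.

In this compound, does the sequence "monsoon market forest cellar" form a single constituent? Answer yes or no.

The top-level split is [monsoon] [market forest cellar ivory temple guard]; the full structure is [monsoon [[market [forest [cellar ivory]]] [temple guard]]].
"monsoon market forest cellar" straddles a constituent boundary, so it is not a single unit.

no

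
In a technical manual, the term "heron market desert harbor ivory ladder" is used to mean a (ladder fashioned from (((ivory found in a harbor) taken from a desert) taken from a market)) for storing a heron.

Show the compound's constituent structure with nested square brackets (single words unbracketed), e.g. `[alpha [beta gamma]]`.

[heron [[market [desert [harbor ivory]]] ladder]]

Whole compound: head "ladder" (specifically "market desert harbor ivory ladder"), modifier "heron".
Within "market desert harbor ivory ladder", the head is "ladder" and the modifier is "market desert harbor ivory".
Within "market desert harbor ivory", the head is "ivory" (specifically "desert harbor ivory") and the modifier is "market".
Within "desert harbor ivory", the head is "ivory" (specifically "harbor ivory") and the modifier is "desert".
Within "harbor ivory", the head is "ivory" and the modifier is "harbor".
Assembled: [heron [[market [desert [harbor ivory]]] ladder]].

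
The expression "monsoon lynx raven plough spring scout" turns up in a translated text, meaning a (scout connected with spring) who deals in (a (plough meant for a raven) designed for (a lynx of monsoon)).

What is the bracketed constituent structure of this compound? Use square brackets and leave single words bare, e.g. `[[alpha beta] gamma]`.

[[[monsoon lynx] [raven plough]] [spring scout]]

The outermost head in the paraphrase is "scout" (specifically "spring scout"), modified by "monsoon lynx raven plough".
"monsoon lynx raven plough" → head "plough" (specifically "raven plough"), modifier "monsoon lynx".
"monsoon lynx" → head "lynx", modifier "monsoon".
"raven plough" → head "plough", modifier "raven".
"spring scout" → head "scout", modifier "spring".
Assembled: [[[monsoon lynx] [raven plough]] [spring scout]].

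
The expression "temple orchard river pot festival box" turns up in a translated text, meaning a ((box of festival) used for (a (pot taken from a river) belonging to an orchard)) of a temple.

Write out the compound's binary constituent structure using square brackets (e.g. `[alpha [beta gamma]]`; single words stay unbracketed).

The outermost head in the paraphrase is "box" (specifically "orchard river pot festival box"), modified by "temple".
"orchard river pot festival box" → head "box" (specifically "festival box"), modifier "orchard river pot".
"orchard river pot" → head "pot" (specifically "river pot"), modifier "orchard".
"river pot" → head "pot", modifier "river".
"festival box" → head "box", modifier "festival".
Assembled: [temple [[orchard [river pot]] [festival box]]].

[temple [[orchard [river pot]] [festival box]]]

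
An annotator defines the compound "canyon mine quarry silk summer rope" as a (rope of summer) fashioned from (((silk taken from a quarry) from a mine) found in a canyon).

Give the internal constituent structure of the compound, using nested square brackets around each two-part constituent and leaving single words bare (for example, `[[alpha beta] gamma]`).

[[canyon [mine [quarry silk]]] [summer rope]]

Whole compound: head "rope" (specifically "summer rope"), modifier "canyon mine quarry silk".
Inside "canyon mine quarry silk": head "silk" (specifically "mine quarry silk"), modifier "canyon".
Inside "mine quarry silk": head "silk" (specifically "quarry silk"), modifier "mine".
Inside "quarry silk": head "silk", modifier "quarry".
Inside "summer rope": head "rope", modifier "summer".
Putting it together: [[canyon [mine [quarry silk]]] [summer rope]].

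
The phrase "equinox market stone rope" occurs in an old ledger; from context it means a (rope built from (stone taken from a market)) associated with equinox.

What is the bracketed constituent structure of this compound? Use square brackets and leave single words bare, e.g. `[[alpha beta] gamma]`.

The outermost head in the paraphrase is "rope" (specifically "market stone rope"), modified by "equinox".
Within "market stone rope", the head is "rope" and the modifier is "market stone".
Within "market stone", the head is "stone" and the modifier is "market".
Assembled: [equinox [[market stone] rope]].

[equinox [[market stone] rope]]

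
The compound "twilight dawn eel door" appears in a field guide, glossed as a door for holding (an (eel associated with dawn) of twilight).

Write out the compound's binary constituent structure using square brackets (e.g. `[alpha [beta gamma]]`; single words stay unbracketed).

[[twilight [dawn eel]] door]

The outermost head in the paraphrase is "door", modified by "twilight dawn eel".
Inside "twilight dawn eel": head "eel" (specifically "dawn eel"), modifier "twilight".
Inside "dawn eel": head "eel", modifier "dawn".
Putting it together: [[twilight [dawn eel]] door].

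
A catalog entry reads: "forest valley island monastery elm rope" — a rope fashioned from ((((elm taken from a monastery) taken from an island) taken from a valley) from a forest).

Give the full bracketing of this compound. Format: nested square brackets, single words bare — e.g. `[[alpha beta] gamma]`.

[[forest [valley [island [monastery elm]]]] rope]

Whole compound: head "rope", modifier "forest valley island monastery elm".
Inside "forest valley island monastery elm": head "elm" (specifically "valley island monastery elm"), modifier "forest".
Inside "valley island monastery elm": head "elm" (specifically "island monastery elm"), modifier "valley".
Inside "island monastery elm": head "elm" (specifically "monastery elm"), modifier "island".
Inside "monastery elm": head "elm", modifier "monastery".
So the structure is [[forest [valley [island [monastery elm]]]] rope].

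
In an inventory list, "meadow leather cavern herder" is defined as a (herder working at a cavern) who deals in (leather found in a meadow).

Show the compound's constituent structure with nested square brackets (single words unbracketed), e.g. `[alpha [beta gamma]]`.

[[meadow leather] [cavern herder]]

The outermost head in the paraphrase is "herder" (specifically "cavern herder"), modified by "meadow leather".
Within "meadow leather", the head is "leather" and the modifier is "meadow".
Within "cavern herder", the head is "herder" and the modifier is "cavern".
Putting it together: [[meadow leather] [cavern herder]].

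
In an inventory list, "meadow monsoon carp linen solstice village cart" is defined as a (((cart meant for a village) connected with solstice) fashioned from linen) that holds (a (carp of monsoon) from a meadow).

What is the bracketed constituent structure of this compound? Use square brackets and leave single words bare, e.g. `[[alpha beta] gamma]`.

[[meadow [monsoon carp]] [linen [solstice [village cart]]]]

At the top level: head "cart" (specifically "linen solstice village cart"); modifier "meadow monsoon carp".
Inside "meadow monsoon carp": head "carp" (specifically "monsoon carp"), modifier "meadow".
Inside "monsoon carp": head "carp", modifier "monsoon".
Inside "linen solstice village cart": head "cart" (specifically "solstice village cart"), modifier "linen".
Inside "solstice village cart": head "cart" (specifically "village cart"), modifier "solstice".
Inside "village cart": head "cart", modifier "village".
Assembled: [[meadow [monsoon carp]] [linen [solstice [village cart]]]].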